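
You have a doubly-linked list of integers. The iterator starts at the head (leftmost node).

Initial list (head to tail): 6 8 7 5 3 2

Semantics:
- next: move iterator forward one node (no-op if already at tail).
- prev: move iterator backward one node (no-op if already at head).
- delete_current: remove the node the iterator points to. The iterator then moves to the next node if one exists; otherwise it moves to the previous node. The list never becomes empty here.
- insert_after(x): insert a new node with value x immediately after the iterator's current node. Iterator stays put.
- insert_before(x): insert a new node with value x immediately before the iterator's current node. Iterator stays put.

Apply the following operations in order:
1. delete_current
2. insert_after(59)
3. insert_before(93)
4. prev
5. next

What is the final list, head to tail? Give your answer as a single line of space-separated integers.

Answer: 93 8 59 7 5 3 2

Derivation:
After 1 (delete_current): list=[8, 7, 5, 3, 2] cursor@8
After 2 (insert_after(59)): list=[8, 59, 7, 5, 3, 2] cursor@8
After 3 (insert_before(93)): list=[93, 8, 59, 7, 5, 3, 2] cursor@8
After 4 (prev): list=[93, 8, 59, 7, 5, 3, 2] cursor@93
After 5 (next): list=[93, 8, 59, 7, 5, 3, 2] cursor@8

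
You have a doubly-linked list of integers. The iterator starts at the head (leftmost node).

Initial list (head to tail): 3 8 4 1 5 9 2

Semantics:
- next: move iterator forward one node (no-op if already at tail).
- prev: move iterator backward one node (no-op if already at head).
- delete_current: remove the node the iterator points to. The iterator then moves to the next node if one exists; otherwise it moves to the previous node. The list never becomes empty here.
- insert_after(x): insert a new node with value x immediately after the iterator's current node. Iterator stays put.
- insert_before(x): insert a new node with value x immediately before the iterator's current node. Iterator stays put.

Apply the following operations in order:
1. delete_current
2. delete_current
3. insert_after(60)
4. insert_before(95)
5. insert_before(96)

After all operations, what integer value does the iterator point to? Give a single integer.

Answer: 4

Derivation:
After 1 (delete_current): list=[8, 4, 1, 5, 9, 2] cursor@8
After 2 (delete_current): list=[4, 1, 5, 9, 2] cursor@4
After 3 (insert_after(60)): list=[4, 60, 1, 5, 9, 2] cursor@4
After 4 (insert_before(95)): list=[95, 4, 60, 1, 5, 9, 2] cursor@4
After 5 (insert_before(96)): list=[95, 96, 4, 60, 1, 5, 9, 2] cursor@4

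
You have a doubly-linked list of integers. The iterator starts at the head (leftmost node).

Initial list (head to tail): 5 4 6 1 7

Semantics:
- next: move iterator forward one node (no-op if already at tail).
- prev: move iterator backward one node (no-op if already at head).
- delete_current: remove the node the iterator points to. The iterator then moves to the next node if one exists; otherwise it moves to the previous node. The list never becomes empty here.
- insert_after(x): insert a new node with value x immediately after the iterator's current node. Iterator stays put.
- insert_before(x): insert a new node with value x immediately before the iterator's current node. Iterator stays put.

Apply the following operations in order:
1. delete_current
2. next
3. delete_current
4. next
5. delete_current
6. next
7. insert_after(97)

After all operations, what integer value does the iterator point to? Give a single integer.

Answer: 1

Derivation:
After 1 (delete_current): list=[4, 6, 1, 7] cursor@4
After 2 (next): list=[4, 6, 1, 7] cursor@6
After 3 (delete_current): list=[4, 1, 7] cursor@1
After 4 (next): list=[4, 1, 7] cursor@7
After 5 (delete_current): list=[4, 1] cursor@1
After 6 (next): list=[4, 1] cursor@1
After 7 (insert_after(97)): list=[4, 1, 97] cursor@1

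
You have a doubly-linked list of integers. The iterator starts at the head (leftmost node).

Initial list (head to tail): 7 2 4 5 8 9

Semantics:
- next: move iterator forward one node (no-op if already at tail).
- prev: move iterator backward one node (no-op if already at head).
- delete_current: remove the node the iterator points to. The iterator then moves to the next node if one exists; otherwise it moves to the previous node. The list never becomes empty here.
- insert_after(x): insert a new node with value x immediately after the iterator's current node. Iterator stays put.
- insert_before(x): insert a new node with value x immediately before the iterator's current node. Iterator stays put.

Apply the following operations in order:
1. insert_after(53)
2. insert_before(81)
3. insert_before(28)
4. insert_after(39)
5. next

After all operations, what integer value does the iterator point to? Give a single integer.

Answer: 39

Derivation:
After 1 (insert_after(53)): list=[7, 53, 2, 4, 5, 8, 9] cursor@7
After 2 (insert_before(81)): list=[81, 7, 53, 2, 4, 5, 8, 9] cursor@7
After 3 (insert_before(28)): list=[81, 28, 7, 53, 2, 4, 5, 8, 9] cursor@7
After 4 (insert_after(39)): list=[81, 28, 7, 39, 53, 2, 4, 5, 8, 9] cursor@7
After 5 (next): list=[81, 28, 7, 39, 53, 2, 4, 5, 8, 9] cursor@39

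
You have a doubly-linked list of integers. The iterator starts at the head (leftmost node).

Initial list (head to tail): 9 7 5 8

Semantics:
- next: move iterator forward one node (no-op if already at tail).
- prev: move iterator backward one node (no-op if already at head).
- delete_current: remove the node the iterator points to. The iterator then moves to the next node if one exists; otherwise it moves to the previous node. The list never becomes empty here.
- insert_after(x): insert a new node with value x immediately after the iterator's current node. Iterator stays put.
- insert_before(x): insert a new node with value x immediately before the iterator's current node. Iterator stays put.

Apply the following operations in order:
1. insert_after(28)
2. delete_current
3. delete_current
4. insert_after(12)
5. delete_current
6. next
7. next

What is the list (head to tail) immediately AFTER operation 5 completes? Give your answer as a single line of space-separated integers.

After 1 (insert_after(28)): list=[9, 28, 7, 5, 8] cursor@9
After 2 (delete_current): list=[28, 7, 5, 8] cursor@28
After 3 (delete_current): list=[7, 5, 8] cursor@7
After 4 (insert_after(12)): list=[7, 12, 5, 8] cursor@7
After 5 (delete_current): list=[12, 5, 8] cursor@12

Answer: 12 5 8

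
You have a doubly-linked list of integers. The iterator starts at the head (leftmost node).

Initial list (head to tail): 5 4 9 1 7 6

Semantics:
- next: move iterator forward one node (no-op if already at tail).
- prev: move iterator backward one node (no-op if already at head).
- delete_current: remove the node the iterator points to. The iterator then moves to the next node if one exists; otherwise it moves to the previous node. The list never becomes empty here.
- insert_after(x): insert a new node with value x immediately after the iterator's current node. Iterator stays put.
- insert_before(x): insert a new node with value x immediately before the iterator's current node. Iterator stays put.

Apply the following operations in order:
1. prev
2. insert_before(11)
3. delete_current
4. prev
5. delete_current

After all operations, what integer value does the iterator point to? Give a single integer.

After 1 (prev): list=[5, 4, 9, 1, 7, 6] cursor@5
After 2 (insert_before(11)): list=[11, 5, 4, 9, 1, 7, 6] cursor@5
After 3 (delete_current): list=[11, 4, 9, 1, 7, 6] cursor@4
After 4 (prev): list=[11, 4, 9, 1, 7, 6] cursor@11
After 5 (delete_current): list=[4, 9, 1, 7, 6] cursor@4

Answer: 4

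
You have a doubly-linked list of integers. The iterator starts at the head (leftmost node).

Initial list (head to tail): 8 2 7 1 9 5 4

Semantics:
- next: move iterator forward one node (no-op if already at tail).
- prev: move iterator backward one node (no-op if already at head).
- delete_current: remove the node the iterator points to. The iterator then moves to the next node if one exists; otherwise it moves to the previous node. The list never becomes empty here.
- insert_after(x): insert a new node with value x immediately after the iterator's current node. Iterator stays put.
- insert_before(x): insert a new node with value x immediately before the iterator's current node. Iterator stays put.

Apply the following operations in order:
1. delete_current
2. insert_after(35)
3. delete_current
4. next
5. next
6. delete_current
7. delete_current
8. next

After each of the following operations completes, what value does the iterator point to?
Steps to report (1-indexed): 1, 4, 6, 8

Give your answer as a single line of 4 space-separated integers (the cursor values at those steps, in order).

After 1 (delete_current): list=[2, 7, 1, 9, 5, 4] cursor@2
After 2 (insert_after(35)): list=[2, 35, 7, 1, 9, 5, 4] cursor@2
After 3 (delete_current): list=[35, 7, 1, 9, 5, 4] cursor@35
After 4 (next): list=[35, 7, 1, 9, 5, 4] cursor@7
After 5 (next): list=[35, 7, 1, 9, 5, 4] cursor@1
After 6 (delete_current): list=[35, 7, 9, 5, 4] cursor@9
After 7 (delete_current): list=[35, 7, 5, 4] cursor@5
After 8 (next): list=[35, 7, 5, 4] cursor@4

Answer: 2 7 9 4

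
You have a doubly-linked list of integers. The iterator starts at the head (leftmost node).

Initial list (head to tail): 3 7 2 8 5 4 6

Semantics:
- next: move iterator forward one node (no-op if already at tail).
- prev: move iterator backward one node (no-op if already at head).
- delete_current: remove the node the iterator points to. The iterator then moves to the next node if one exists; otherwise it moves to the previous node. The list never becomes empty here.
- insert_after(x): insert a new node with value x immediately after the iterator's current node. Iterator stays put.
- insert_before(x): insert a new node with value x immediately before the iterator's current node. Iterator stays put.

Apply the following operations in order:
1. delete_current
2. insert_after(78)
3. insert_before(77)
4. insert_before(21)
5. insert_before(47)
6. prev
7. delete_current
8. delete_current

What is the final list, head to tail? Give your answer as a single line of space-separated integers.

After 1 (delete_current): list=[7, 2, 8, 5, 4, 6] cursor@7
After 2 (insert_after(78)): list=[7, 78, 2, 8, 5, 4, 6] cursor@7
After 3 (insert_before(77)): list=[77, 7, 78, 2, 8, 5, 4, 6] cursor@7
After 4 (insert_before(21)): list=[77, 21, 7, 78, 2, 8, 5, 4, 6] cursor@7
After 5 (insert_before(47)): list=[77, 21, 47, 7, 78, 2, 8, 5, 4, 6] cursor@7
After 6 (prev): list=[77, 21, 47, 7, 78, 2, 8, 5, 4, 6] cursor@47
After 7 (delete_current): list=[77, 21, 7, 78, 2, 8, 5, 4, 6] cursor@7
After 8 (delete_current): list=[77, 21, 78, 2, 8, 5, 4, 6] cursor@78

Answer: 77 21 78 2 8 5 4 6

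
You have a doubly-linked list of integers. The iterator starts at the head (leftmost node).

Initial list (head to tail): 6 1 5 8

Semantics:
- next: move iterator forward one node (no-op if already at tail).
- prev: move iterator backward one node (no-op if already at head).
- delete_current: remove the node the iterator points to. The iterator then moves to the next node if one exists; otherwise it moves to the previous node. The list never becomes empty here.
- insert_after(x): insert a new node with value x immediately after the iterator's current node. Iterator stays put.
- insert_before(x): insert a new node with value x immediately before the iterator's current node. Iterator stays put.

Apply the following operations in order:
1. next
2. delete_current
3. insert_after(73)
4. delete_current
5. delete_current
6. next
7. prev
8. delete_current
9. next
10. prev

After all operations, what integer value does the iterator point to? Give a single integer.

After 1 (next): list=[6, 1, 5, 8] cursor@1
After 2 (delete_current): list=[6, 5, 8] cursor@5
After 3 (insert_after(73)): list=[6, 5, 73, 8] cursor@5
After 4 (delete_current): list=[6, 73, 8] cursor@73
After 5 (delete_current): list=[6, 8] cursor@8
After 6 (next): list=[6, 8] cursor@8
After 7 (prev): list=[6, 8] cursor@6
After 8 (delete_current): list=[8] cursor@8
After 9 (next): list=[8] cursor@8
After 10 (prev): list=[8] cursor@8

Answer: 8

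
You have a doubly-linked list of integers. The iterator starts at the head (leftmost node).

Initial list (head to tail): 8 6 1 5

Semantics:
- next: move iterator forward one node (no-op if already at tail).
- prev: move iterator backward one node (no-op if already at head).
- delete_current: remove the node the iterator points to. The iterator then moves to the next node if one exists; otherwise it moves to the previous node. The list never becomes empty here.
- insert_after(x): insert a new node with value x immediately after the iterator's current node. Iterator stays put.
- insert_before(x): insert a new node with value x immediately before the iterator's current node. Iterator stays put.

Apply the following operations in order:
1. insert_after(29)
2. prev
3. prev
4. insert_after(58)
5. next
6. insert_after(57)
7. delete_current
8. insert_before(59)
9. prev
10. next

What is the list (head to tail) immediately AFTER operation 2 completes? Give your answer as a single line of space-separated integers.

After 1 (insert_after(29)): list=[8, 29, 6, 1, 5] cursor@8
After 2 (prev): list=[8, 29, 6, 1, 5] cursor@8

Answer: 8 29 6 1 5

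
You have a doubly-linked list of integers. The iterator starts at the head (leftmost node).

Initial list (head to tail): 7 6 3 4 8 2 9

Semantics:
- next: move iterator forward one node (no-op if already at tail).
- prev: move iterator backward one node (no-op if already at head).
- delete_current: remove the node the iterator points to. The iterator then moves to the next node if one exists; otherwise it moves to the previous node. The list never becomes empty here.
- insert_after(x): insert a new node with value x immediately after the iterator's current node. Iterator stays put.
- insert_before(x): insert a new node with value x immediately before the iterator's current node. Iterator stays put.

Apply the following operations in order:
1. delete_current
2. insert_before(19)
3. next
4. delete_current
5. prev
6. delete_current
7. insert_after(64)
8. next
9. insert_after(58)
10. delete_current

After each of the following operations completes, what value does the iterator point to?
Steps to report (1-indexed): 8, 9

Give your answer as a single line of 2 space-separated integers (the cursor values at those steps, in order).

After 1 (delete_current): list=[6, 3, 4, 8, 2, 9] cursor@6
After 2 (insert_before(19)): list=[19, 6, 3, 4, 8, 2, 9] cursor@6
After 3 (next): list=[19, 6, 3, 4, 8, 2, 9] cursor@3
After 4 (delete_current): list=[19, 6, 4, 8, 2, 9] cursor@4
After 5 (prev): list=[19, 6, 4, 8, 2, 9] cursor@6
After 6 (delete_current): list=[19, 4, 8, 2, 9] cursor@4
After 7 (insert_after(64)): list=[19, 4, 64, 8, 2, 9] cursor@4
After 8 (next): list=[19, 4, 64, 8, 2, 9] cursor@64
After 9 (insert_after(58)): list=[19, 4, 64, 58, 8, 2, 9] cursor@64
After 10 (delete_current): list=[19, 4, 58, 8, 2, 9] cursor@58

Answer: 64 64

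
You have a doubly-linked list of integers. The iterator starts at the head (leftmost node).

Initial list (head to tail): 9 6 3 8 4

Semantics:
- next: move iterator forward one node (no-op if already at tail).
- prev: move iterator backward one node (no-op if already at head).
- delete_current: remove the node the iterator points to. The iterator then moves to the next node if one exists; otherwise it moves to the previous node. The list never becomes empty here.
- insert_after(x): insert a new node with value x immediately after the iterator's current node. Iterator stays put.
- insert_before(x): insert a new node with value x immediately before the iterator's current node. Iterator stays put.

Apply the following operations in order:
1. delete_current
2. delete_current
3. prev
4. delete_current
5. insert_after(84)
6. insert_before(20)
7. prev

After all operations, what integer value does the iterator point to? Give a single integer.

Answer: 20

Derivation:
After 1 (delete_current): list=[6, 3, 8, 4] cursor@6
After 2 (delete_current): list=[3, 8, 4] cursor@3
After 3 (prev): list=[3, 8, 4] cursor@3
After 4 (delete_current): list=[8, 4] cursor@8
After 5 (insert_after(84)): list=[8, 84, 4] cursor@8
After 6 (insert_before(20)): list=[20, 8, 84, 4] cursor@8
After 7 (prev): list=[20, 8, 84, 4] cursor@20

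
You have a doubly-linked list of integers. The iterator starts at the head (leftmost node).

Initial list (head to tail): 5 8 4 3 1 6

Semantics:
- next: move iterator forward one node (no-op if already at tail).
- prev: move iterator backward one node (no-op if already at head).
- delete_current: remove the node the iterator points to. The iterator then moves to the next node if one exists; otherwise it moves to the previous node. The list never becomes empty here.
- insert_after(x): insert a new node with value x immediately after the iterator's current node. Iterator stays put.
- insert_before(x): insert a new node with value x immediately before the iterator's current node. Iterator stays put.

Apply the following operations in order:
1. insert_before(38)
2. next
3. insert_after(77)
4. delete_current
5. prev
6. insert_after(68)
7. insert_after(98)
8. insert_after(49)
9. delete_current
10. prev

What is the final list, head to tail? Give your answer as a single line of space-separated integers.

After 1 (insert_before(38)): list=[38, 5, 8, 4, 3, 1, 6] cursor@5
After 2 (next): list=[38, 5, 8, 4, 3, 1, 6] cursor@8
After 3 (insert_after(77)): list=[38, 5, 8, 77, 4, 3, 1, 6] cursor@8
After 4 (delete_current): list=[38, 5, 77, 4, 3, 1, 6] cursor@77
After 5 (prev): list=[38, 5, 77, 4, 3, 1, 6] cursor@5
After 6 (insert_after(68)): list=[38, 5, 68, 77, 4, 3, 1, 6] cursor@5
After 7 (insert_after(98)): list=[38, 5, 98, 68, 77, 4, 3, 1, 6] cursor@5
After 8 (insert_after(49)): list=[38, 5, 49, 98, 68, 77, 4, 3, 1, 6] cursor@5
After 9 (delete_current): list=[38, 49, 98, 68, 77, 4, 3, 1, 6] cursor@49
After 10 (prev): list=[38, 49, 98, 68, 77, 4, 3, 1, 6] cursor@38

Answer: 38 49 98 68 77 4 3 1 6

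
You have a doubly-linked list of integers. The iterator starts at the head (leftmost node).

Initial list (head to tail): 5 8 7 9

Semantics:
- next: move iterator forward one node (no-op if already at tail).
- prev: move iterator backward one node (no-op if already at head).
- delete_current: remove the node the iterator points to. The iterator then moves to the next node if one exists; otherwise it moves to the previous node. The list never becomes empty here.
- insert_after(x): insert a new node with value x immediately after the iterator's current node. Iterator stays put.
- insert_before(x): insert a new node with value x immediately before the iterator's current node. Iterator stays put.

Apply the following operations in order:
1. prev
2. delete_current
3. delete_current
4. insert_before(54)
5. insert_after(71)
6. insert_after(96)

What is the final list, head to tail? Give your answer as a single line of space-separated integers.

After 1 (prev): list=[5, 8, 7, 9] cursor@5
After 2 (delete_current): list=[8, 7, 9] cursor@8
After 3 (delete_current): list=[7, 9] cursor@7
After 4 (insert_before(54)): list=[54, 7, 9] cursor@7
After 5 (insert_after(71)): list=[54, 7, 71, 9] cursor@7
After 6 (insert_after(96)): list=[54, 7, 96, 71, 9] cursor@7

Answer: 54 7 96 71 9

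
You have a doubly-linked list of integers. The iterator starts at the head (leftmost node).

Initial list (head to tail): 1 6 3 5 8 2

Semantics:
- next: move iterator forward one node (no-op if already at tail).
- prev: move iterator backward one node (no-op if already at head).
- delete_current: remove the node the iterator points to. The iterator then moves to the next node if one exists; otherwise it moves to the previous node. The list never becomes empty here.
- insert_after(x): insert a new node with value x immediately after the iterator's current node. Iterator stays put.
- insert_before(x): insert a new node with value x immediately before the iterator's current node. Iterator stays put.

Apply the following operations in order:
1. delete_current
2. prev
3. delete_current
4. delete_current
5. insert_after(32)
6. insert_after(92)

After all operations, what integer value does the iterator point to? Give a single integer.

Answer: 5

Derivation:
After 1 (delete_current): list=[6, 3, 5, 8, 2] cursor@6
After 2 (prev): list=[6, 3, 5, 8, 2] cursor@6
After 3 (delete_current): list=[3, 5, 8, 2] cursor@3
After 4 (delete_current): list=[5, 8, 2] cursor@5
After 5 (insert_after(32)): list=[5, 32, 8, 2] cursor@5
After 6 (insert_after(92)): list=[5, 92, 32, 8, 2] cursor@5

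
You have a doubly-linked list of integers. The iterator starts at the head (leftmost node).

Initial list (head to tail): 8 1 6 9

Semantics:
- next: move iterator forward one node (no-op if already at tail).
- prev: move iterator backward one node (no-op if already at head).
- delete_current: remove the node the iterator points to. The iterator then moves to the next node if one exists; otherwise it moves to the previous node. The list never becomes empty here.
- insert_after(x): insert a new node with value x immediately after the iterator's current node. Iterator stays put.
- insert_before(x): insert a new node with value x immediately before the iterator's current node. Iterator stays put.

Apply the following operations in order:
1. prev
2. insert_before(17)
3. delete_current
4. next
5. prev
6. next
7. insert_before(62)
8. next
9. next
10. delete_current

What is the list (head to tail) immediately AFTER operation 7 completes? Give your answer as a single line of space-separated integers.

After 1 (prev): list=[8, 1, 6, 9] cursor@8
After 2 (insert_before(17)): list=[17, 8, 1, 6, 9] cursor@8
After 3 (delete_current): list=[17, 1, 6, 9] cursor@1
After 4 (next): list=[17, 1, 6, 9] cursor@6
After 5 (prev): list=[17, 1, 6, 9] cursor@1
After 6 (next): list=[17, 1, 6, 9] cursor@6
After 7 (insert_before(62)): list=[17, 1, 62, 6, 9] cursor@6

Answer: 17 1 62 6 9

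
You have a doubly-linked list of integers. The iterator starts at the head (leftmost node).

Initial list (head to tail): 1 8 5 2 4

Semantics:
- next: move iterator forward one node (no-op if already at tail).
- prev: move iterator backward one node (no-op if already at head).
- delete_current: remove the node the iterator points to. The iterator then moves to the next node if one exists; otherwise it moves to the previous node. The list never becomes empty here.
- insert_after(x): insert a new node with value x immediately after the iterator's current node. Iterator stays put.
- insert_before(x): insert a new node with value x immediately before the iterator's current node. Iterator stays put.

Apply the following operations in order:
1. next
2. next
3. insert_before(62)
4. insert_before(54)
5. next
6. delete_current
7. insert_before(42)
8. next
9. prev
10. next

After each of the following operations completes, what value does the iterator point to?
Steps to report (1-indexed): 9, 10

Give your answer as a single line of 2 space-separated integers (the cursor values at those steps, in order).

After 1 (next): list=[1, 8, 5, 2, 4] cursor@8
After 2 (next): list=[1, 8, 5, 2, 4] cursor@5
After 3 (insert_before(62)): list=[1, 8, 62, 5, 2, 4] cursor@5
After 4 (insert_before(54)): list=[1, 8, 62, 54, 5, 2, 4] cursor@5
After 5 (next): list=[1, 8, 62, 54, 5, 2, 4] cursor@2
After 6 (delete_current): list=[1, 8, 62, 54, 5, 4] cursor@4
After 7 (insert_before(42)): list=[1, 8, 62, 54, 5, 42, 4] cursor@4
After 8 (next): list=[1, 8, 62, 54, 5, 42, 4] cursor@4
After 9 (prev): list=[1, 8, 62, 54, 5, 42, 4] cursor@42
After 10 (next): list=[1, 8, 62, 54, 5, 42, 4] cursor@4

Answer: 42 4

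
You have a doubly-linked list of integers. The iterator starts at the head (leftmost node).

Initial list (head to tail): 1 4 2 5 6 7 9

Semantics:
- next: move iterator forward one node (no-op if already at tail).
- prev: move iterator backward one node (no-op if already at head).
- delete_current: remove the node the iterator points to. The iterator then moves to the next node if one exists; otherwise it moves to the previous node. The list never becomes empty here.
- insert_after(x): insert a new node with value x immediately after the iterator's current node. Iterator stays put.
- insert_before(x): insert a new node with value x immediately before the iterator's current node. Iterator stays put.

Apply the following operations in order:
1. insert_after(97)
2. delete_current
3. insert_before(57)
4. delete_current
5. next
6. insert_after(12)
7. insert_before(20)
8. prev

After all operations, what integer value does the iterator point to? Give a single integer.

Answer: 20

Derivation:
After 1 (insert_after(97)): list=[1, 97, 4, 2, 5, 6, 7, 9] cursor@1
After 2 (delete_current): list=[97, 4, 2, 5, 6, 7, 9] cursor@97
After 3 (insert_before(57)): list=[57, 97, 4, 2, 5, 6, 7, 9] cursor@97
After 4 (delete_current): list=[57, 4, 2, 5, 6, 7, 9] cursor@4
After 5 (next): list=[57, 4, 2, 5, 6, 7, 9] cursor@2
After 6 (insert_after(12)): list=[57, 4, 2, 12, 5, 6, 7, 9] cursor@2
After 7 (insert_before(20)): list=[57, 4, 20, 2, 12, 5, 6, 7, 9] cursor@2
After 8 (prev): list=[57, 4, 20, 2, 12, 5, 6, 7, 9] cursor@20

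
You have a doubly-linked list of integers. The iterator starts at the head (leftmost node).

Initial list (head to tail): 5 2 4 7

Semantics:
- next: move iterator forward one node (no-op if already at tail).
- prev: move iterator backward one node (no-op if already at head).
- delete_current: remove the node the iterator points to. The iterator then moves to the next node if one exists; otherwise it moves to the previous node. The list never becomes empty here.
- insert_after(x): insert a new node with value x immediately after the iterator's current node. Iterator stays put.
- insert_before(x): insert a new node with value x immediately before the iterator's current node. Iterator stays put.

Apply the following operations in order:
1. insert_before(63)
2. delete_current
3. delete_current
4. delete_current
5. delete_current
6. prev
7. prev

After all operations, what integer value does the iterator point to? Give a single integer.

Answer: 63

Derivation:
After 1 (insert_before(63)): list=[63, 5, 2, 4, 7] cursor@5
After 2 (delete_current): list=[63, 2, 4, 7] cursor@2
After 3 (delete_current): list=[63, 4, 7] cursor@4
After 4 (delete_current): list=[63, 7] cursor@7
After 5 (delete_current): list=[63] cursor@63
After 6 (prev): list=[63] cursor@63
After 7 (prev): list=[63] cursor@63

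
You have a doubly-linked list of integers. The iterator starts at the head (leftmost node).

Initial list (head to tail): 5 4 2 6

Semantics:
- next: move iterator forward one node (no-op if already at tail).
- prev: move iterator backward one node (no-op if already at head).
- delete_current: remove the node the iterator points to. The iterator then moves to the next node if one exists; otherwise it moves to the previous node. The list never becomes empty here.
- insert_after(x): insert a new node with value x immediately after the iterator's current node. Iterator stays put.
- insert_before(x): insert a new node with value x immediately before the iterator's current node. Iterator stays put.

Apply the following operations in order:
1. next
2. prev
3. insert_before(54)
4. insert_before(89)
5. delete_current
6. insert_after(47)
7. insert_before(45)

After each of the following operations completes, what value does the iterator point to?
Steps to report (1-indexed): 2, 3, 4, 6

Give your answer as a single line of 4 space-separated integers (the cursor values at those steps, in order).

After 1 (next): list=[5, 4, 2, 6] cursor@4
After 2 (prev): list=[5, 4, 2, 6] cursor@5
After 3 (insert_before(54)): list=[54, 5, 4, 2, 6] cursor@5
After 4 (insert_before(89)): list=[54, 89, 5, 4, 2, 6] cursor@5
After 5 (delete_current): list=[54, 89, 4, 2, 6] cursor@4
After 6 (insert_after(47)): list=[54, 89, 4, 47, 2, 6] cursor@4
After 7 (insert_before(45)): list=[54, 89, 45, 4, 47, 2, 6] cursor@4

Answer: 5 5 5 4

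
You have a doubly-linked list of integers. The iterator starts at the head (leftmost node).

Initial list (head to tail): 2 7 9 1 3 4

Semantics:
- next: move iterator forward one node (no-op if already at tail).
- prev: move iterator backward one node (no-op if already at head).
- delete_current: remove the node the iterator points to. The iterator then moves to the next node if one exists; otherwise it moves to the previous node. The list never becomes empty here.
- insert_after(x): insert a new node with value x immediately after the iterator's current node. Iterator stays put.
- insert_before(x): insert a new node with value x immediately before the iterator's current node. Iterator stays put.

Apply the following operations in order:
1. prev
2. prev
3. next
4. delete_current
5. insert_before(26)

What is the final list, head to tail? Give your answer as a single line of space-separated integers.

After 1 (prev): list=[2, 7, 9, 1, 3, 4] cursor@2
After 2 (prev): list=[2, 7, 9, 1, 3, 4] cursor@2
After 3 (next): list=[2, 7, 9, 1, 3, 4] cursor@7
After 4 (delete_current): list=[2, 9, 1, 3, 4] cursor@9
After 5 (insert_before(26)): list=[2, 26, 9, 1, 3, 4] cursor@9

Answer: 2 26 9 1 3 4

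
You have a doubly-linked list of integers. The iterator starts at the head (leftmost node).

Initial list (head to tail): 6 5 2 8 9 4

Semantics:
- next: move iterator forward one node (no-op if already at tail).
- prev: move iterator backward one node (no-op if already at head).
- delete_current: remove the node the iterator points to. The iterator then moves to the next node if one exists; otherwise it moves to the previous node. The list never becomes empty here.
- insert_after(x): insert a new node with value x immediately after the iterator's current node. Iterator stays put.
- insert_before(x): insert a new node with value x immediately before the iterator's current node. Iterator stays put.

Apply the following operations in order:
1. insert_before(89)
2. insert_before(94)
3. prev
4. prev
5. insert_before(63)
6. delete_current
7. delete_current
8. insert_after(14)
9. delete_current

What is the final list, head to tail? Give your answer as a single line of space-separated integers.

Answer: 63 14 5 2 8 9 4

Derivation:
After 1 (insert_before(89)): list=[89, 6, 5, 2, 8, 9, 4] cursor@6
After 2 (insert_before(94)): list=[89, 94, 6, 5, 2, 8, 9, 4] cursor@6
After 3 (prev): list=[89, 94, 6, 5, 2, 8, 9, 4] cursor@94
After 4 (prev): list=[89, 94, 6, 5, 2, 8, 9, 4] cursor@89
After 5 (insert_before(63)): list=[63, 89, 94, 6, 5, 2, 8, 9, 4] cursor@89
After 6 (delete_current): list=[63, 94, 6, 5, 2, 8, 9, 4] cursor@94
After 7 (delete_current): list=[63, 6, 5, 2, 8, 9, 4] cursor@6
After 8 (insert_after(14)): list=[63, 6, 14, 5, 2, 8, 9, 4] cursor@6
After 9 (delete_current): list=[63, 14, 5, 2, 8, 9, 4] cursor@14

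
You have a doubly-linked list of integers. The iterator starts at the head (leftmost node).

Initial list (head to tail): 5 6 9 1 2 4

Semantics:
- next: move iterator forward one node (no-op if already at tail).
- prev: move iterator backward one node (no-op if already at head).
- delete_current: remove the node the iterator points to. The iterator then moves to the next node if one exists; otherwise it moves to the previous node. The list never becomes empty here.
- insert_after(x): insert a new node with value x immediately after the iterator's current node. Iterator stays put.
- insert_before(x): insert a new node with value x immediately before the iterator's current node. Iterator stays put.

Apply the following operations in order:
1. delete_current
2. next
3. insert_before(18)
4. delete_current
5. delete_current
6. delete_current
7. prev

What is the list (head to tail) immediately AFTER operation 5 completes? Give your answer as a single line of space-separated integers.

Answer: 6 18 2 4

Derivation:
After 1 (delete_current): list=[6, 9, 1, 2, 4] cursor@6
After 2 (next): list=[6, 9, 1, 2, 4] cursor@9
After 3 (insert_before(18)): list=[6, 18, 9, 1, 2, 4] cursor@9
After 4 (delete_current): list=[6, 18, 1, 2, 4] cursor@1
After 5 (delete_current): list=[6, 18, 2, 4] cursor@2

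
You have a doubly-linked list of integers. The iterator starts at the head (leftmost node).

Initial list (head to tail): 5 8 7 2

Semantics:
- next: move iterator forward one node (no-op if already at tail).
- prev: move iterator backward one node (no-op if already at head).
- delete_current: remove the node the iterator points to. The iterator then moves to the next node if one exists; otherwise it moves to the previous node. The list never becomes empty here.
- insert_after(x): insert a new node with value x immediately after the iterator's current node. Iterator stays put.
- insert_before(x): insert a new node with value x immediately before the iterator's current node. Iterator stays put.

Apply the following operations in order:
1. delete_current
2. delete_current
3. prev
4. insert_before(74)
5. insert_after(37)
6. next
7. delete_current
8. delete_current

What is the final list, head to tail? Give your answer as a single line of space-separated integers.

After 1 (delete_current): list=[8, 7, 2] cursor@8
After 2 (delete_current): list=[7, 2] cursor@7
After 3 (prev): list=[7, 2] cursor@7
After 4 (insert_before(74)): list=[74, 7, 2] cursor@7
After 5 (insert_after(37)): list=[74, 7, 37, 2] cursor@7
After 6 (next): list=[74, 7, 37, 2] cursor@37
After 7 (delete_current): list=[74, 7, 2] cursor@2
After 8 (delete_current): list=[74, 7] cursor@7

Answer: 74 7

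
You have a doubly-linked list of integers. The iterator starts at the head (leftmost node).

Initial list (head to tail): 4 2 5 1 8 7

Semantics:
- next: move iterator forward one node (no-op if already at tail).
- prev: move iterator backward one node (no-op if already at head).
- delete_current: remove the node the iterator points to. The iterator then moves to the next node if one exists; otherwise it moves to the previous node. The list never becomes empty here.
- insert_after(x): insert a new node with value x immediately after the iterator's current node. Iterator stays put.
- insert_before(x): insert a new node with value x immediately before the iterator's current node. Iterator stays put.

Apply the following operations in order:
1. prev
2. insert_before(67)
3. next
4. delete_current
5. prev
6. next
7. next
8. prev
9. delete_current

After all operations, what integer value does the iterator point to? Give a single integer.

Answer: 1

Derivation:
After 1 (prev): list=[4, 2, 5, 1, 8, 7] cursor@4
After 2 (insert_before(67)): list=[67, 4, 2, 5, 1, 8, 7] cursor@4
After 3 (next): list=[67, 4, 2, 5, 1, 8, 7] cursor@2
After 4 (delete_current): list=[67, 4, 5, 1, 8, 7] cursor@5
After 5 (prev): list=[67, 4, 5, 1, 8, 7] cursor@4
After 6 (next): list=[67, 4, 5, 1, 8, 7] cursor@5
After 7 (next): list=[67, 4, 5, 1, 8, 7] cursor@1
After 8 (prev): list=[67, 4, 5, 1, 8, 7] cursor@5
After 9 (delete_current): list=[67, 4, 1, 8, 7] cursor@1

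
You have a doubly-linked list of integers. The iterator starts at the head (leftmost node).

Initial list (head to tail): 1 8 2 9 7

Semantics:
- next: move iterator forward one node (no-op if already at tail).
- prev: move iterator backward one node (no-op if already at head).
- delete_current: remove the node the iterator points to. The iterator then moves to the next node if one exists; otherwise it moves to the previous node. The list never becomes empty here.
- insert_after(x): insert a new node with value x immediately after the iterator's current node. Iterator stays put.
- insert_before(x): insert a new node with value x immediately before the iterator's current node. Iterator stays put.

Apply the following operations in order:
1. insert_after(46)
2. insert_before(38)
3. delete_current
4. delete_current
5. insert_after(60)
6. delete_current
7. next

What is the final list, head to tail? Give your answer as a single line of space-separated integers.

Answer: 38 60 2 9 7

Derivation:
After 1 (insert_after(46)): list=[1, 46, 8, 2, 9, 7] cursor@1
After 2 (insert_before(38)): list=[38, 1, 46, 8, 2, 9, 7] cursor@1
After 3 (delete_current): list=[38, 46, 8, 2, 9, 7] cursor@46
After 4 (delete_current): list=[38, 8, 2, 9, 7] cursor@8
After 5 (insert_after(60)): list=[38, 8, 60, 2, 9, 7] cursor@8
After 6 (delete_current): list=[38, 60, 2, 9, 7] cursor@60
After 7 (next): list=[38, 60, 2, 9, 7] cursor@2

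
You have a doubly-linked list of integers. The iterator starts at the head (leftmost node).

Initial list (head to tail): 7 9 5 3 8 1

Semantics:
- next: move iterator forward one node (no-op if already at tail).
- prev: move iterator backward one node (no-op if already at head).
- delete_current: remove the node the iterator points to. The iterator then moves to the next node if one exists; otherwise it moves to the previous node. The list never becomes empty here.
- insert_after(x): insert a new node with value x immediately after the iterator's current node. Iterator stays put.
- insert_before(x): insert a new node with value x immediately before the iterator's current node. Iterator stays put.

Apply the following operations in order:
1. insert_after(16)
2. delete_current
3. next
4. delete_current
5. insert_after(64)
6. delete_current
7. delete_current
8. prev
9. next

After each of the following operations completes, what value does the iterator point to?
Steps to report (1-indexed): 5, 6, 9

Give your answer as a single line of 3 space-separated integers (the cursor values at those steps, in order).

Answer: 5 64 3

Derivation:
After 1 (insert_after(16)): list=[7, 16, 9, 5, 3, 8, 1] cursor@7
After 2 (delete_current): list=[16, 9, 5, 3, 8, 1] cursor@16
After 3 (next): list=[16, 9, 5, 3, 8, 1] cursor@9
After 4 (delete_current): list=[16, 5, 3, 8, 1] cursor@5
After 5 (insert_after(64)): list=[16, 5, 64, 3, 8, 1] cursor@5
After 6 (delete_current): list=[16, 64, 3, 8, 1] cursor@64
After 7 (delete_current): list=[16, 3, 8, 1] cursor@3
After 8 (prev): list=[16, 3, 8, 1] cursor@16
After 9 (next): list=[16, 3, 8, 1] cursor@3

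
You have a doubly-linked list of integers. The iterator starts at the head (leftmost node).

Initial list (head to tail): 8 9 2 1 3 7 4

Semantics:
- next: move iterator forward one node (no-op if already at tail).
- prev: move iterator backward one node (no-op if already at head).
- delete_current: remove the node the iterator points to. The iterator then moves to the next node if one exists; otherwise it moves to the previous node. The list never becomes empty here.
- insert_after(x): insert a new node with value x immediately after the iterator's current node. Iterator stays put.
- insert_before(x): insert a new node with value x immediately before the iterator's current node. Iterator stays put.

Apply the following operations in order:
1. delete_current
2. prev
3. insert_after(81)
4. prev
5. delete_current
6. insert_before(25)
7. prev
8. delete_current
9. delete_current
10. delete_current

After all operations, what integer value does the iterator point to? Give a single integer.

Answer: 1

Derivation:
After 1 (delete_current): list=[9, 2, 1, 3, 7, 4] cursor@9
After 2 (prev): list=[9, 2, 1, 3, 7, 4] cursor@9
After 3 (insert_after(81)): list=[9, 81, 2, 1, 3, 7, 4] cursor@9
After 4 (prev): list=[9, 81, 2, 1, 3, 7, 4] cursor@9
After 5 (delete_current): list=[81, 2, 1, 3, 7, 4] cursor@81
After 6 (insert_before(25)): list=[25, 81, 2, 1, 3, 7, 4] cursor@81
After 7 (prev): list=[25, 81, 2, 1, 3, 7, 4] cursor@25
After 8 (delete_current): list=[81, 2, 1, 3, 7, 4] cursor@81
After 9 (delete_current): list=[2, 1, 3, 7, 4] cursor@2
After 10 (delete_current): list=[1, 3, 7, 4] cursor@1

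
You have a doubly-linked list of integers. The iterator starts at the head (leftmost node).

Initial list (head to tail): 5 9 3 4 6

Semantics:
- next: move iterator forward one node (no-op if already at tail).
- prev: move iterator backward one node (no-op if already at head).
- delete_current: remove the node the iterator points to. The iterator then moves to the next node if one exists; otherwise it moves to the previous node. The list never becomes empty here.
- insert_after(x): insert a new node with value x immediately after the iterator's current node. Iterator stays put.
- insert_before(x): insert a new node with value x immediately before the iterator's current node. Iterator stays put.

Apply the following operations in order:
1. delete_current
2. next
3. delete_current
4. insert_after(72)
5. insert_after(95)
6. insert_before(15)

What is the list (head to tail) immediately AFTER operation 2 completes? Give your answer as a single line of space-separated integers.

After 1 (delete_current): list=[9, 3, 4, 6] cursor@9
After 2 (next): list=[9, 3, 4, 6] cursor@3

Answer: 9 3 4 6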